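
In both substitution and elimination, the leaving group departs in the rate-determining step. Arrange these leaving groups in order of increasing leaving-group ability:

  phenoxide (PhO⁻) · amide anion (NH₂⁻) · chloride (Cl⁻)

Leaving-group ability tracks the stability of the departed species; conjugate-acid pKₐ is the usual yardstick (lower pKₐ → better LG).
chloride (Cl⁻): pKₐ(HCl) ≈ -7
phenoxide (PhO⁻): pKₐ(C₆H₅OH (phenol)) ≈ 10 — resonance into the ring helps, but still a poor LG
amide anion (NH₂⁻): pKₐ(NH₃) ≈ 38
Listed from poorest to best leaving group as asked.

amide anion (NH₂⁻) < phenoxide (PhO⁻) < chloride (Cl⁻)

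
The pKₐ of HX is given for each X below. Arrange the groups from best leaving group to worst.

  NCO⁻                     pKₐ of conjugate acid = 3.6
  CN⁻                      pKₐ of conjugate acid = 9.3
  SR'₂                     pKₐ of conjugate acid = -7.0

Lower conjugate-acid pKₐ ⇒ weaker base ⇒ better leaving group.
Sorting by the given values: SR'₂ (-7.0), NCO⁻ (3.6), CN⁻ (9.3).

SR'₂ > NCO⁻ > CN⁻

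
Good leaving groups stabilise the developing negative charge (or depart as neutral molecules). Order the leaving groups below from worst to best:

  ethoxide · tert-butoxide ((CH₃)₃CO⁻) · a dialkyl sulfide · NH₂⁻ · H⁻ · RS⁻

The more stable X⁻ (or X) is on its own — i.e. the weaker a base it is — the better a leaving group it makes.
a dialkyl sulfide: pKₐ(R'₂SH⁺) ≈ -7
RS⁻: pKₐ(RSH (a thiol)) ≈ 10.5 — moderately basic; rarely leaves without activation
ethoxide: pKₐ(CH₃CH₂OH) ≈ 16 — strong base; alkoxides do not leave unassisted
tert-butoxide ((CH₃)₃CO⁻): pKₐ(t-BuOH) ≈ 18 — bulky, strongly basic alkoxide
H⁻: pKₐ(H₂) ≈ 36 — extremely strong base; leaves only in special hydride-transfer contexts
NH₂⁻: pKₐ(NH₃) ≈ 38 — extremely strong base; never a leaving group
Listed from poorest to best leaving group as asked.

NH₂⁻ < H⁻ < tert-butoxide ((CH₃)₃CO⁻) < ethoxide < RS⁻ < a dialkyl sulfide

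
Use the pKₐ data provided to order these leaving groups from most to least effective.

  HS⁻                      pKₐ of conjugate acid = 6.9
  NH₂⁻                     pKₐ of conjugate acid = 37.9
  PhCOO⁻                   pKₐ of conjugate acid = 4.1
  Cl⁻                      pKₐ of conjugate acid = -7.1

Cl⁻ > PhCOO⁻ > HS⁻ > NH₂⁻

Lower conjugate-acid pKₐ ⇒ weaker base ⇒ better leaving group.
Sorting by the given values: Cl⁻ (-7.1), PhCOO⁻ (4.1), HS⁻ (6.9), NH₂⁻ (37.9).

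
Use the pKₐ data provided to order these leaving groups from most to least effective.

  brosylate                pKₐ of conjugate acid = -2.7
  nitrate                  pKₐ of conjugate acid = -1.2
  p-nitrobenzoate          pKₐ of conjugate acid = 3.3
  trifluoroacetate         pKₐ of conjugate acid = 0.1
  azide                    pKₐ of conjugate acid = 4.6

brosylate > nitrate > trifluoroacetate > p-nitrobenzoate > azide

Lower conjugate-acid pKₐ ⇒ weaker base ⇒ better leaving group.
Sorting by the given values: brosylate (-2.7), nitrate (-1.2), trifluoroacetate (0.1), p-nitrobenzoate (3.3), azide (4.6).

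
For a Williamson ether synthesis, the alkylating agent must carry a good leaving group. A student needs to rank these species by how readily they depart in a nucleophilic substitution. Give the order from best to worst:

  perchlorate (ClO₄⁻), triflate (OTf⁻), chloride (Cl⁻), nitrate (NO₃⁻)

triflate (OTf⁻) > perchlorate (ClO₄⁻) > chloride (Cl⁻) > nitrate (NO₃⁻)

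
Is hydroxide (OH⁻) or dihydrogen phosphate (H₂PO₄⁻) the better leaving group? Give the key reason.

dihydrogen phosphate (H₂PO₄⁻)

dihydrogen phosphate (H₂PO₄⁻) is the better leaving group.
pKₐ(H₃PO₄) ≈ 2.1 versus pKₐ(H₂O) ≈ 15.7: dihydrogen phosphate (H₂PO₄⁻) is the much weaker base.
Moderate base; biological leaving group after further activation.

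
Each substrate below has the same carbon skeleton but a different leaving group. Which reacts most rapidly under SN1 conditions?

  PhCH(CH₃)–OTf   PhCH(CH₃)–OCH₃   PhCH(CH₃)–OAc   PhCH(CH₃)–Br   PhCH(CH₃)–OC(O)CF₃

Same R in every case — rank the leaving groups.
Leaving-group ability tracks the stability of the departed species; conjugate-acid pKₐ is the usual yardstick (lower pKₐ → better LG).
PhCH(CH₃)–OTf loses OTf⁻: pKₐ(CF₃SO₃H (triflic acid)) ≈ -14
PhCH(CH₃)–Br loses Br⁻: pKₐ(HBr) ≈ -9
PhCH(CH₃)–OC(O)CF₃ loses CF₃COO⁻: pKₐ(CF₃COOH) ≈ 0.2
PhCH(CH₃)–OAc loses AcO⁻: pKₐ(CH₃COOH) ≈ 4.8
PhCH(CH₃)–OCH₃ loses CH₃O⁻: pKₐ(CH₃OH) ≈ 15.5

PhCH(CH₃)–OTf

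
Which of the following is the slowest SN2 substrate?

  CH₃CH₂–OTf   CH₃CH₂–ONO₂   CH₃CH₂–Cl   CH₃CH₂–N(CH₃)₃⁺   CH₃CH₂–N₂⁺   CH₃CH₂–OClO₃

Identical carbon frameworks mean the comparison reduces to leaving-group quality.
A good leaving group is a weak base: the lower the pKₐ of its conjugate acid, the more readily it departs.
CH₃CH₂–N₂⁺ loses N₂: no meaningful conjugate acid; N₂ departs as an exceptionally stable neutral molecule
CH₃CH₂–OTf loses OTf⁻: pKₐ(CF₃SO₃H (triflic acid)) ≈ -14
CH₃CH₂–OClO₃ loses ClO₄⁻: pKₐ(HClO₄) ≈ -10
CH₃CH₂–Cl loses Cl⁻: pKₐ(HCl) ≈ -7
CH₃CH₂–ONO₂ loses NO₃⁻: pKₐ(HNO₃) ≈ -1.3
CH₃CH₂–N(CH₃)₃⁺ loses NR'₃: pKₐ(R'₃NH⁺) ≈ 10.7

CH₃CH₂–N(CH₃)₃⁺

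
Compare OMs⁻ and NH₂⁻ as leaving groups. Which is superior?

OMs⁻ is the better leaving group.
pKₐ(CH₃SO₃H (MsOH)) ≈ -1.9 versus pKₐ(NH₃) ≈ 38: OMs⁻ is the much weaker base.
Resonance-delocalised alkanesulfonate.

OMs⁻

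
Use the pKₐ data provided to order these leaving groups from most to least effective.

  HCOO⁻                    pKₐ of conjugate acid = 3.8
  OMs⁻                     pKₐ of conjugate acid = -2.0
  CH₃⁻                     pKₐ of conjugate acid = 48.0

Lower conjugate-acid pKₐ ⇒ weaker base ⇒ better leaving group.
Sorting by the given values: OMs⁻ (-2.0), HCOO⁻ (3.8), CH₃⁻ (48.0).

OMs⁻ > HCOO⁻ > CH₃⁻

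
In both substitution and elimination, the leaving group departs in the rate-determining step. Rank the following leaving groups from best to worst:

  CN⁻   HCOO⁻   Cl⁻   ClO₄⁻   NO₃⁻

ClO₄⁻ > Cl⁻ > NO₃⁻ > HCOO⁻ > CN⁻

Rank by basicity of the departing species: weakest base leaves most easily.
ClO₄⁻: pKₐ(HClO₄) ≈ -10
Cl⁻: pKₐ(HCl) ≈ -7
NO₃⁻: pKₐ(HNO₃) ≈ -1.3
HCOO⁻: pKₐ(HCOOH) ≈ 3.8
CN⁻: pKₐ(HCN) ≈ 9.2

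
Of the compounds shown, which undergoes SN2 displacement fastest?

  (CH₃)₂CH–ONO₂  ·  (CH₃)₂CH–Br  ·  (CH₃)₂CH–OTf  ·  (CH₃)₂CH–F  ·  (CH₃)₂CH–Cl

(CH₃)₂CH–OTf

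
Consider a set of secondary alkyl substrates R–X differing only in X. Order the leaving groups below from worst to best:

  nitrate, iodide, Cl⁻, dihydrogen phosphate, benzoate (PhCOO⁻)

benzoate (PhCOO⁻) < dihydrogen phosphate < nitrate < Cl⁻ < iodide

A good leaving group is a weak base: the lower the pKₐ of its conjugate acid, the more readily it departs.
iodide: pKₐ(HI) ≈ -10
Cl⁻: pKₐ(HCl) ≈ -7
nitrate: pKₐ(HNO₃) ≈ -1.3
dihydrogen phosphate: pKₐ(H₃PO₄) ≈ 2.1
benzoate (PhCOO⁻): pKₐ(C₆H₅COOH) ≈ 4.2
The question asks for worst first, so the sequence is read in increasing leaving-group ability.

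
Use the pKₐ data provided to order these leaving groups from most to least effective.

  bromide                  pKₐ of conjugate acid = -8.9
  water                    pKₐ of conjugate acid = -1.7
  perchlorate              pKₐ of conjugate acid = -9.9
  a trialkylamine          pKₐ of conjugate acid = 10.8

Lower conjugate-acid pKₐ ⇒ weaker base ⇒ better leaving group.
Sorting by the given values: perchlorate (-9.9), bromide (-8.9), water (-1.7), a trialkylamine (10.8).

perchlorate > bromide > water > a trialkylamine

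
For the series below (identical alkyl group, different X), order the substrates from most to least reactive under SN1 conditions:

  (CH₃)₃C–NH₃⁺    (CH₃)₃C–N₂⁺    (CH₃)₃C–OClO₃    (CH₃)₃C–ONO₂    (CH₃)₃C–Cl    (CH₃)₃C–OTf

(CH₃)₃C–N₂⁺ > (CH₃)₃C–OTf > (CH₃)₃C–OClO₃ > (CH₃)₃C–Cl > (CH₃)₃C–ONO₂ > (CH₃)₃C–NH₃⁺

Same R in every case — rank the leaving groups.
The more stable X⁻ (or X) is on its own — i.e. the weaker a base it is — the better a leaving group it makes.
(CH₃)₃C–N₂⁺ loses N₂: no meaningful conjugate acid; N₂ departs as an exceptionally stable neutral molecule
(CH₃)₃C–OTf loses OTf⁻: pKₐ(CF₃SO₃H (triflic acid)) ≈ -14
(CH₃)₃C–OClO₃ loses ClO₄⁻: pKₐ(HClO₄) ≈ -10
(CH₃)₃C–Cl loses Cl⁻: pKₐ(HCl) ≈ -7
(CH₃)₃C–ONO₂ loses NO₃⁻: pKₐ(HNO₃) ≈ -1.3
(CH₃)₃C–NH₃⁺ loses NH₃: pKₐ(NH₄⁺) ≈ 9.2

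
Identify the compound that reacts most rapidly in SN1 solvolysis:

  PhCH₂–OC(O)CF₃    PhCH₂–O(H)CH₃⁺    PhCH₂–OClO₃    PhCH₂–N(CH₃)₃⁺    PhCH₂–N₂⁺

The skeletons are identical, so relative rate is governed entirely by leaving-group ability.
Leaving-group ability tracks the stability of the departed species; conjugate-acid pKₐ is the usual yardstick (lower pKₐ → better LG).
PhCH₂–N₂⁺ loses N₂: no meaningful conjugate acid; N₂ departs as an exceptionally stable neutral molecule
PhCH₂–OClO₃ loses ClO₄⁻: pKₐ(HClO₄) ≈ -10
PhCH₂–O(H)CH₃⁺ loses R'OH: pKₐ(R'OH₂⁺) ≈ -2.4
PhCH₂–OC(O)CF₃ loses CF₃COO⁻: pKₐ(CF₃COOH) ≈ 0.2
PhCH₂–N(CH₃)₃⁺ loses NR'₃: pKₐ(R'₃NH⁺) ≈ 10.7

PhCH₂–N₂⁺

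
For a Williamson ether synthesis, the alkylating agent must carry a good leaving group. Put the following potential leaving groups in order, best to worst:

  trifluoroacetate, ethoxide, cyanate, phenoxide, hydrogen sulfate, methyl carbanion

Rank by basicity of the departing species: weakest base leaves most easily.
hydrogen sulfate: pKₐ(H₂SO₄) ≈ -3
trifluoroacetate: pKₐ(CF₃COOH) ≈ 0.2
cyanate: pKₐ(HOCN) ≈ 3.5
phenoxide: pKₐ(C₆H₅OH (phenol)) ≈ 10
ethoxide: pKₐ(CH₃CH₂OH) ≈ 16
methyl carbanion: pKₐ(CH₄) ≈ 48

hydrogen sulfate > trifluoroacetate > cyanate > phenoxide > ethoxide > methyl carbanion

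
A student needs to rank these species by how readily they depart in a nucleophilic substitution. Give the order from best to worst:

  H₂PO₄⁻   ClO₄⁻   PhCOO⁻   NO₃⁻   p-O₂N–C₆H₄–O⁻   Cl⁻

ClO₄⁻ > Cl⁻ > NO₃⁻ > H₂PO₄⁻ > PhCOO⁻ > p-O₂N–C₆H₄–O⁻

ClO₄⁻: pKₐ(HClO₄) ≈ -10 — extremely weak base; rarely used for safety reasons
Cl⁻: pKₐ(HCl) ≈ -7 — moderately weak base
NO₃⁻: pKₐ(HNO₃) ≈ -1.3 — resonance-delocalised over three oxygens
H₂PO₄⁻: pKₐ(H₃PO₄) ≈ 2.1 — moderate base; biological leaving group after further activation
PhCOO⁻: pKₐ(C₆H₅COOH) ≈ 4.2
p-O₂N–C₆H₄–O⁻: pKₐ(p-nitrophenol) ≈ 7.2 — nitro group delocalises the charge; the classic chromogenic LG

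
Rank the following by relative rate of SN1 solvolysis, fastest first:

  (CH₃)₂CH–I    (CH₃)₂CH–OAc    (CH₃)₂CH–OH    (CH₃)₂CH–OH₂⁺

(CH₃)₂CH–I > (CH₃)₂CH–OH₂⁺ > (CH₃)₂CH–OAc > (CH₃)₂CH–OH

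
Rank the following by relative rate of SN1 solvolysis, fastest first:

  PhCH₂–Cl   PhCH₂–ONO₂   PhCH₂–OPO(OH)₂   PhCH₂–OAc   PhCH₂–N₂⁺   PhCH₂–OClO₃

PhCH₂–N₂⁺ > PhCH₂–OClO₃ > PhCH₂–Cl > PhCH₂–ONO₂ > PhCH₂–OPO(OH)₂ > PhCH₂–OAc

Identical carbon frameworks mean the comparison reduces to leaving-group quality.
The more stable X⁻ (or X) is on its own — i.e. the weaker a base it is — the better a leaving group it makes.
PhCH₂–N₂⁺ loses N₂: no meaningful conjugate acid; N₂ departs as an exceptionally stable neutral molecule
PhCH₂–OClO₃ loses ClO₄⁻: pKₐ(HClO₄) ≈ -10
PhCH₂–Cl loses Cl⁻: pKₐ(HCl) ≈ -7
PhCH₂–ONO₂ loses NO₃⁻: pKₐ(HNO₃) ≈ -1.3
PhCH₂–OPO(OH)₂ loses H₂PO₄⁻: pKₐ(H₃PO₄) ≈ 2.1
PhCH₂–OAc loses AcO⁻: pKₐ(CH₃COOH) ≈ 4.8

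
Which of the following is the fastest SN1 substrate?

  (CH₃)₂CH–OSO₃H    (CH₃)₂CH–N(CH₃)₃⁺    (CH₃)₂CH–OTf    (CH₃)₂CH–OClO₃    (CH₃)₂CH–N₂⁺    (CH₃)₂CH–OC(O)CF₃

Same R in every case — rank the leaving groups.
Leaving-group ability tracks the stability of the departed species; conjugate-acid pKₐ is the usual yardstick (lower pKₐ → better LG).
(CH₃)₂CH–N₂⁺ loses N₂: no meaningful conjugate acid; N₂ departs as an exceptionally stable neutral molecule
(CH₃)₂CH–OTf loses OTf⁻: pKₐ(CF₃SO₃H (triflic acid)) ≈ -14
(CH₃)₂CH–OClO₃ loses ClO₄⁻: pKₐ(HClO₄) ≈ -10
(CH₃)₂CH–OSO₃H loses HSO₄⁻: pKₐ(H₂SO₄) ≈ -3
(CH₃)₂CH–OC(O)CF₃ loses CF₃COO⁻: pKₐ(CF₃COOH) ≈ 0.2
(CH₃)₂CH–N(CH₃)₃⁺ loses NR'₃: pKₐ(R'₃NH⁺) ≈ 10.7

(CH₃)₂CH–N₂⁺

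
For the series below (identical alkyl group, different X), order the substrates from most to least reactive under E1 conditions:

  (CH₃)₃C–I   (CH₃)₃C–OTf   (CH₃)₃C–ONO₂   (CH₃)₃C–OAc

With the same alkyl group throughout, only the leaving group differentiates the rates.
The more stable X⁻ (or X) is on its own — i.e. the weaker a base it is — the better a leaving group it makes.
(CH₃)₃C–OTf loses OTf⁻: pKₐ(CF₃SO₃H (triflic acid)) ≈ -14
(CH₃)₃C–I loses I⁻: pKₐ(HI) ≈ -10
(CH₃)₃C–ONO₂ loses NO₃⁻: pKₐ(HNO₃) ≈ -1.3
(CH₃)₃C–OAc loses AcO⁻: pKₐ(CH₃COOH) ≈ 4.8

(CH₃)₃C–OTf > (CH₃)₃C–I > (CH₃)₃C–ONO₂ > (CH₃)₃C–OAc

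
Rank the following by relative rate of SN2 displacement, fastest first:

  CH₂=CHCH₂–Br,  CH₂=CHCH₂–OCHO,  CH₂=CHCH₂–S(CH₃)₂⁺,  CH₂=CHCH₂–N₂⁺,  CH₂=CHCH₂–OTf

CH₂=CHCH₂–N₂⁺ > CH₂=CHCH₂–OTf > CH₂=CHCH₂–Br > CH₂=CHCH₂–S(CH₃)₂⁺ > CH₂=CHCH₂–OCHO

With the same alkyl group throughout, only the leaving group differentiates the rates.
Rank by basicity of the departing species: weakest base leaves most easily.
CH₂=CHCH₂–N₂⁺ loses N₂: no meaningful conjugate acid; N₂ departs as an exceptionally stable neutral molecule
CH₂=CHCH₂–OTf loses OTf⁻: pKₐ(CF₃SO₃H (triflic acid)) ≈ -14
CH₂=CHCH₂–Br loses Br⁻: pKₐ(HBr) ≈ -9
CH₂=CHCH₂–S(CH₃)₂⁺ loses SR'₂: pKₐ(R'₂SH⁺) ≈ -7
CH₂=CHCH₂–OCHO loses HCOO⁻: pKₐ(HCOOH) ≈ 3.8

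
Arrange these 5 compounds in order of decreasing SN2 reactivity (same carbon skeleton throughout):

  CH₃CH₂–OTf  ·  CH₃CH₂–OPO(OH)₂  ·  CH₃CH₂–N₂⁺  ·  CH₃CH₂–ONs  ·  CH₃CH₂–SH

CH₃CH₂–N₂⁺ > CH₃CH₂–OTf > CH₃CH₂–ONs > CH₃CH₂–OPO(OH)₂ > CH₃CH₂–SH

Same R in every case — rank the leaving groups.
The more stable X⁻ (or X) is on its own — i.e. the weaker a base it is — the better a leaving group it makes.
CH₃CH₂–N₂⁺ loses N₂: no meaningful conjugate acid; N₂ departs as an exceptionally stable neutral molecule
CH₃CH₂–OTf loses OTf⁻: pKₐ(CF₃SO₃H (triflic acid)) ≈ -14
CH₃CH₂–ONs loses ONs⁻: pKₐ(p-O₂NC₆H₄SO₃H) ≈ -3.5
CH₃CH₂–OPO(OH)₂ loses H₂PO₄⁻: pKₐ(H₃PO₄) ≈ 2.1
CH₃CH₂–SH loses HS⁻: pKₐ(H₂S) ≈ 7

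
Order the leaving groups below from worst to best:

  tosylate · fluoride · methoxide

A good leaving group is a weak base: the lower the pKₐ of its conjugate acid, the more readily it departs.
tosylate: pKₐ(p-CH₃C₆H₄SO₃H (TsOH)) ≈ -2.8 — resonance-delocalised arenesulfonate
fluoride: pKₐ(HF) ≈ 3.2
methoxide: pKₐ(CH₃OH) ≈ 15.5
Listed from poorest to best leaving group as asked.

methoxide < fluoride < tosylate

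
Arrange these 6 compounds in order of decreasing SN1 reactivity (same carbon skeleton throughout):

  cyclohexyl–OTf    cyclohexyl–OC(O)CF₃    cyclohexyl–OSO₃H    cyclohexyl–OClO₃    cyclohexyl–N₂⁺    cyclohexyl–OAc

cyclohexyl–N₂⁺ > cyclohexyl–OTf > cyclohexyl–OClO₃ > cyclohexyl–OSO₃H > cyclohexyl–OC(O)CF₃ > cyclohexyl–OAc

With the same alkyl group throughout, only the leaving group differentiates the rates.
The more stable X⁻ (or X) is on its own — i.e. the weaker a base it is — the better a leaving group it makes.
cyclohexyl–N₂⁺ loses N₂: no meaningful conjugate acid; N₂ departs as an exceptionally stable neutral molecule
cyclohexyl–OTf loses OTf⁻: pKₐ(CF₃SO₃H (triflic acid)) ≈ -14
cyclohexyl–OClO₃ loses ClO₄⁻: pKₐ(HClO₄) ≈ -10
cyclohexyl–OSO₃H loses HSO₄⁻: pKₐ(H₂SO₄) ≈ -3
cyclohexyl–OC(O)CF₃ loses CF₃COO⁻: pKₐ(CF₃COOH) ≈ 0.2
cyclohexyl–OAc loses AcO⁻: pKₐ(CH₃COOH) ≈ 4.8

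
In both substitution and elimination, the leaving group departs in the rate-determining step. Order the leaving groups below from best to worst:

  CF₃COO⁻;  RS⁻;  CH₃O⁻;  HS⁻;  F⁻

CF₃COO⁻: pKₐ(CF₃COOH) ≈ 0.2 — strongly electron-withdrawing CF₃ stabilises the carboxylate
F⁻: pKₐ(HF) ≈ 3.2
HS⁻: pKₐ(H₂S) ≈ 7
RS⁻: pKₐ(RSH (a thiol)) ≈ 10.5 — moderately basic; rarely leaves without activation
CH₃O⁻: pKₐ(CH₃OH) ≈ 15.5

CF₃COO⁻ > F⁻ > HS⁻ > RS⁻ > CH₃O⁻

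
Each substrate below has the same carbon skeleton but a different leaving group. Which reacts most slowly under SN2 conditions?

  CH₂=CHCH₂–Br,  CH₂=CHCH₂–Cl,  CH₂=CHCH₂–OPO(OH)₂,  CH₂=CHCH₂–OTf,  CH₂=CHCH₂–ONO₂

With the same alkyl group throughout, only the leaving group differentiates the rates.
Leaving-group ability tracks the stability of the departed species; conjugate-acid pKₐ is the usual yardstick (lower pKₐ → better LG).
CH₂=CHCH₂–OTf loses OTf⁻: pKₐ(CF₃SO₃H (triflic acid)) ≈ -14
CH₂=CHCH₂–Br loses Br⁻: pKₐ(HBr) ≈ -9
CH₂=CHCH₂–Cl loses Cl⁻: pKₐ(HCl) ≈ -7
CH₂=CHCH₂–ONO₂ loses NO₃⁻: pKₐ(HNO₃) ≈ -1.3
CH₂=CHCH₂–OPO(OH)₂ loses H₂PO₄⁻: pKₐ(H₃PO₄) ≈ 2.1

CH₂=CHCH₂–OPO(OH)₂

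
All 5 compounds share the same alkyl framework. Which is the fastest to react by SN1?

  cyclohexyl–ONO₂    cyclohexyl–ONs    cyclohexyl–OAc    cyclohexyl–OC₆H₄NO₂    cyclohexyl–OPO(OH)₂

cyclohexyl–ONs

With the same alkyl group throughout, only the leaving group differentiates the rates.
The more stable X⁻ (or X) is on its own — i.e. the weaker a base it is — the better a leaving group it makes.
cyclohexyl–ONs loses ONs⁻: pKₐ(p-O₂NC₆H₄SO₃H) ≈ -3.5
cyclohexyl–ONO₂ loses NO₃⁻: pKₐ(HNO₃) ≈ -1.3
cyclohexyl–OPO(OH)₂ loses H₂PO₄⁻: pKₐ(H₃PO₄) ≈ 2.1
cyclohexyl–OAc loses AcO⁻: pKₐ(CH₃COOH) ≈ 4.8
cyclohexyl–OC₆H₄NO₂ loses p-O₂N–C₆H₄–O⁻: pKₐ(p-nitrophenol) ≈ 7.2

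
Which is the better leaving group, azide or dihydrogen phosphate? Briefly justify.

dihydrogen phosphate

dihydrogen phosphate is the better leaving group.
pKₐ(H₃PO₄) ≈ 2.1 versus pKₐ(HN₃) ≈ 4.7: dihydrogen phosphate is the much weaker base.
Moderate base; biological leaving group after further activation.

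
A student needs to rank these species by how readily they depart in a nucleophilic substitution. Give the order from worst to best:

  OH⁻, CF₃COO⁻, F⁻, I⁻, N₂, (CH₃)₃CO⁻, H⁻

A good leaving group is a weak base: the lower the pKₐ of its conjugate acid, the more readily it departs.
N₂: no meaningful conjugate acid; N₂ departs as an exceptionally stable neutral molecule
I⁻: pKₐ(HI) ≈ -10
CF₃COO⁻: pKₐ(CF₃COOH) ≈ 0.2
F⁻: pKₐ(HF) ≈ 3.2
OH⁻: pKₐ(H₂O) ≈ 15.7
(CH₃)₃CO⁻: pKₐ(t-BuOH) ≈ 18
H⁻: pKₐ(H₂) ≈ 36
Reversing gives the worst-to-best order requested.

H⁻ < (CH₃)₃CO⁻ < OH⁻ < F⁻ < CF₃COO⁻ < I⁻ < N₂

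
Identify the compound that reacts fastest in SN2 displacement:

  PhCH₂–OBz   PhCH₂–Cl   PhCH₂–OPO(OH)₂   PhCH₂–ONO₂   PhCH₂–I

PhCH₂–I

Identical carbon frameworks mean the comparison reduces to leaving-group quality.
Rank by basicity of the departing species: weakest base leaves most easily.
PhCH₂–I loses I⁻: pKₐ(HI) ≈ -10
PhCH₂–Cl loses Cl⁻: pKₐ(HCl) ≈ -7
PhCH₂–ONO₂ loses NO₃⁻: pKₐ(HNO₃) ≈ -1.3
PhCH₂–OPO(OH)₂ loses H₂PO₄⁻: pKₐ(H₃PO₄) ≈ 2.1
PhCH₂–OBz loses PhCOO⁻: pKₐ(C₆H₅COOH) ≈ 4.2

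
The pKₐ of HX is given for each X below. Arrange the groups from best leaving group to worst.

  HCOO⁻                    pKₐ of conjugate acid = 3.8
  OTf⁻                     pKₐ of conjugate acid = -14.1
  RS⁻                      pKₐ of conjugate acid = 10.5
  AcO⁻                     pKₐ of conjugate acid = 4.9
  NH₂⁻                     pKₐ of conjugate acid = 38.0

OTf⁻ > HCOO⁻ > AcO⁻ > RS⁻ > NH₂⁻

Lower conjugate-acid pKₐ ⇒ weaker base ⇒ better leaving group.
Sorting by the given values: OTf⁻ (-14.1), HCOO⁻ (3.8), AcO⁻ (4.9), RS⁻ (10.5), NH₂⁻ (38.0).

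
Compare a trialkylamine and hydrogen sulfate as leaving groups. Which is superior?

hydrogen sulfate

hydrogen sulfate is the better leaving group.
pKₐ(H₂SO₄) ≈ -3 versus pKₐ(R'₃NH⁺) ≈ 10.7: hydrogen sulfate is the much weaker base.
Conjugate base of a strong mineral acid.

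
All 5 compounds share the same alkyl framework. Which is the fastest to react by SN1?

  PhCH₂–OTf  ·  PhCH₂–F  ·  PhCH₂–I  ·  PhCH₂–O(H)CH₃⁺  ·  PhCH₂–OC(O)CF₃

PhCH₂–OTf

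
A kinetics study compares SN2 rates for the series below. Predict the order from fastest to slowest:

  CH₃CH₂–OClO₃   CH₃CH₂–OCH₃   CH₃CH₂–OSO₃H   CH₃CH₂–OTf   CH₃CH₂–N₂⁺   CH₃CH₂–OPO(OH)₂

Same R in every case — rank the leaving groups.
The more stable X⁻ (or X) is on its own — i.e. the weaker a base it is — the better a leaving group it makes.
CH₃CH₂–N₂⁺ loses N₂: no meaningful conjugate acid; N₂ departs as an exceptionally stable neutral molecule
CH₃CH₂–OTf loses OTf⁻: pKₐ(CF₃SO₃H (triflic acid)) ≈ -14
CH₃CH₂–OClO₃ loses ClO₄⁻: pKₐ(HClO₄) ≈ -10
CH₃CH₂–OSO₃H loses HSO₄⁻: pKₐ(H₂SO₄) ≈ -3
CH₃CH₂–OPO(OH)₂ loses H₂PO₄⁻: pKₐ(H₃PO₄) ≈ 2.1
CH₃CH₂–OCH₃ loses CH₃O⁻: pKₐ(CH₃OH) ≈ 15.5

CH₃CH₂–N₂⁺ > CH₃CH₂–OTf > CH₃CH₂–OClO₃ > CH₃CH₂–OSO₃H > CH₃CH₂–OPO(OH)₂ > CH₃CH₂–OCH₃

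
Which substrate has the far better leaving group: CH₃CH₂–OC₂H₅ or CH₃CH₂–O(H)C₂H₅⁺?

CH₃CH₂–O(H)C₂H₅⁺

From CH₃CH₂–OC₂H₅ the departing group would be CH₃CH₂O⁻ (pKₐ(CH₃CH₂OH) ≈ 16). Strong base; alkoxides do not leave unassisted.
From CH₃CH₂–O(H)C₂H₅⁺ the leaving group is R'OH (pKₐ(R'OH₂⁺) ≈ -2.4). Neutral; leaves from a protonated ether (an oxonium ion, R–O(H)R'⁺).
(In practice CH₃CH₂–O(H)C₂H₅⁺ is made from CH₃CH₂–OC₂H₅ by protonation with concentrated HBr, allowing neutral ethanol, rather than ethoxide, to depart.)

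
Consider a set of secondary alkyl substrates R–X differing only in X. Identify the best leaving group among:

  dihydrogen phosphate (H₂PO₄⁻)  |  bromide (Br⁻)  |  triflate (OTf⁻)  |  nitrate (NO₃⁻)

triflate (OTf⁻)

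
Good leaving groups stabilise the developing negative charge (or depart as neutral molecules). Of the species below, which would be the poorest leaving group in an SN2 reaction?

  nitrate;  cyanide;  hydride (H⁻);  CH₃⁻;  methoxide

CH₃⁻

A good leaving group is a weak base: the lower the pKₐ of its conjugate acid, the more readily it departs.
nitrate: pKₐ(HNO₃) ≈ -1.3
cyanide: pKₐ(HCN) ≈ 9.2
methoxide: pKₐ(CH₃OH) ≈ 15.5
hydride (H⁻): pKₐ(H₂) ≈ 36
CH₃⁻: pKₐ(CH₄) ≈ 48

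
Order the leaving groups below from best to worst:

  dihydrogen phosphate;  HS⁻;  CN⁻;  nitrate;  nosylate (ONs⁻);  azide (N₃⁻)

nosylate (ONs⁻) > nitrate > dihydrogen phosphate > azide (N₃⁻) > HS⁻ > CN⁻

nosylate (ONs⁻): pKₐ(p-O₂NC₆H₄SO₃H) ≈ -3.5
nitrate: pKₐ(HNO₃) ≈ -1.3
dihydrogen phosphate: pKₐ(H₃PO₄) ≈ 2.1
azide (N₃⁻): pKₐ(HN₃) ≈ 4.7
HS⁻: pKₐ(H₂S) ≈ 7
CN⁻: pKₐ(HCN) ≈ 9.2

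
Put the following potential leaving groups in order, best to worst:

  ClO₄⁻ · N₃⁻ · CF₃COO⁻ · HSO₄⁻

ClO₄⁻: pKₐ(HClO₄) ≈ -10
HSO₄⁻: pKₐ(H₂SO₄) ≈ -3
CF₃COO⁻: pKₐ(CF₃COOH) ≈ 0.2
N₃⁻: pKₐ(HN₃) ≈ 4.7

ClO₄⁻ > HSO₄⁻ > CF₃COO⁻ > N₃⁻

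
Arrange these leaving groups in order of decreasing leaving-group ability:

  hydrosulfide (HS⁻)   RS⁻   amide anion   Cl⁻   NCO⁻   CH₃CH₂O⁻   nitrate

Cl⁻: pKₐ(HCl) ≈ -7 — moderately weak base
nitrate: pKₐ(HNO₃) ≈ -1.3 — resonance-delocalised over three oxygens
NCO⁻: pKₐ(HOCN) ≈ 3.5 — resonance between N and O
hydrosulfide (HS⁻): pKₐ(H₂S) ≈ 7 — larger and more polarisable than the oxygen analogue
RS⁻: pKₐ(RSH (a thiol)) ≈ 10.5 — moderately basic; rarely leaves without activation
CH₃CH₂O⁻: pKₐ(CH₃CH₂OH) ≈ 16 — strong base; alkoxides do not leave unassisted
amide anion: pKₐ(NH₃) ≈ 38 — extremely strong base; never a leaving group

Cl⁻ > nitrate > NCO⁻ > hydrosulfide (HS⁻) > RS⁻ > CH₃CH₂O⁻ > amide anion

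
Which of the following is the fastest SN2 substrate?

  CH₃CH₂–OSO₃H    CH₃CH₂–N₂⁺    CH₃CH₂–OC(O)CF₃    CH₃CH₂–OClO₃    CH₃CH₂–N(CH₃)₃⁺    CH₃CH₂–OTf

CH₃CH₂–N₂⁺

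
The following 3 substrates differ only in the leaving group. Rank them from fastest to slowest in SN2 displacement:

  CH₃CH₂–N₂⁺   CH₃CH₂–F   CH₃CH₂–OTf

CH₃CH₂–N₂⁺ > CH₃CH₂–OTf > CH₃CH₂–F

Same R in every case — rank the leaving groups.
A good leaving group is a weak base: the lower the pKₐ of its conjugate acid, the more readily it departs.
CH₃CH₂–N₂⁺ loses N₂: no meaningful conjugate acid; N₂ departs as an exceptionally stable neutral molecule
CH₃CH₂–OTf loses OTf⁻: pKₐ(CF₃SO₃H (triflic acid)) ≈ -14
CH₃CH₂–F loses F⁻: pKₐ(HF) ≈ 3.2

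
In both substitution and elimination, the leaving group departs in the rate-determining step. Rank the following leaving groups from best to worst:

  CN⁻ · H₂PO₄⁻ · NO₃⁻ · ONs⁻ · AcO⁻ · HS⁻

ONs⁻ > NO₃⁻ > H₂PO₄⁻ > AcO⁻ > HS⁻ > CN⁻

Leaving-group ability tracks the stability of the departed species; conjugate-acid pKₐ is the usual yardstick (lower pKₐ → better LG).
ONs⁻: pKₐ(p-O₂NC₆H₄SO₃H) ≈ -3.5
NO₃⁻: pKₐ(HNO₃) ≈ -1.3
H₂PO₄⁻: pKₐ(H₃PO₄) ≈ 2.1
AcO⁻: pKₐ(CH₃COOH) ≈ 4.8
HS⁻: pKₐ(H₂S) ≈ 7
CN⁻: pKₐ(HCN) ≈ 9.2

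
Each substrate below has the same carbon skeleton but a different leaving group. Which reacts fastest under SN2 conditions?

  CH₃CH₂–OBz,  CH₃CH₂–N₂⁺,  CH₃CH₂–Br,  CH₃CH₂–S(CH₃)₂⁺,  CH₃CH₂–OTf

CH₃CH₂–N₂⁺

With the same alkyl group throughout, only the leaving group differentiates the rates.
Rank by basicity of the departing species: weakest base leaves most easily.
CH₃CH₂–N₂⁺ loses N₂: no meaningful conjugate acid; N₂ departs as an exceptionally stable neutral molecule
CH₃CH₂–OTf loses OTf⁻: pKₐ(CF₃SO₃H (triflic acid)) ≈ -14
CH₃CH₂–Br loses Br⁻: pKₐ(HBr) ≈ -9
CH₃CH₂–S(CH₃)₂⁺ loses SR'₂: pKₐ(R'₂SH⁺) ≈ -7
CH₃CH₂–OBz loses PhCOO⁻: pKₐ(C₆H₅COOH) ≈ 4.2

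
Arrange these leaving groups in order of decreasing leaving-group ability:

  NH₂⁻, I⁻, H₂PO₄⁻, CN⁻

I⁻ > H₂PO₄⁻ > CN⁻ > NH₂⁻

Rank by basicity of the departing species: weakest base leaves most easily.
I⁻: pKₐ(HI) ≈ -10 — large, highly polarisable; very weak base
H₂PO₄⁻: pKₐ(H₃PO₄) ≈ 2.1
CN⁻: pKₐ(HCN) ≈ 9.2 — sp carbon stabilises the charge somewhat, but still a poor LG
NH₂⁻: pKₐ(NH₃) ≈ 38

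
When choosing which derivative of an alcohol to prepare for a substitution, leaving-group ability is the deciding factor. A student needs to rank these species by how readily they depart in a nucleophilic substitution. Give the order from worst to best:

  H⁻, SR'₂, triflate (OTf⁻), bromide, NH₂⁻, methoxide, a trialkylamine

NH₂⁻ < H⁻ < methoxide < a trialkylamine < SR'₂ < bromide < triflate (OTf⁻)

The more stable X⁻ (or X) is on its own — i.e. the weaker a base it is — the better a leaving group it makes.
triflate (OTf⁻): pKₐ(CF₃SO₃H (triflic acid)) ≈ -14
bromide: pKₐ(HBr) ≈ -9
SR'₂: pKₐ(R'₂SH⁺) ≈ -7
a trialkylamine: pKₐ(R'₃NH⁺) ≈ 10.7
methoxide: pKₐ(CH₃OH) ≈ 15.5 — strong base; alkoxides do not leave unassisted
H⁻: pKₐ(H₂) ≈ 36
NH₂⁻: pKₐ(NH₃) ≈ 38 — extremely strong base; never a leaving group
The question asks for worst first, so the sequence is read in increasing leaving-group ability.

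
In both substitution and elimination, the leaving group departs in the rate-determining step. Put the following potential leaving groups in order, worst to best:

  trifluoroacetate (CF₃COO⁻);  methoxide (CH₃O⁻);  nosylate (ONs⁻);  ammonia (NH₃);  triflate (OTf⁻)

methoxide (CH₃O⁻) < ammonia (NH₃) < trifluoroacetate (CF₃COO⁻) < nosylate (ONs⁻) < triflate (OTf⁻)

triflate (OTf⁻): pKₐ(CF₃SO₃H (triflic acid)) ≈ -14
nosylate (ONs⁻): pKₐ(p-O₂NC₆H₄SO₃H) ≈ -3.5
trifluoroacetate (CF₃COO⁻): pKₐ(CF₃COOH) ≈ 0.2
ammonia (NH₃): pKₐ(NH₄⁺) ≈ 9.2
methoxide (CH₃O⁻): pKₐ(CH₃OH) ≈ 15.5
Listed from poorest to best leaving group as asked.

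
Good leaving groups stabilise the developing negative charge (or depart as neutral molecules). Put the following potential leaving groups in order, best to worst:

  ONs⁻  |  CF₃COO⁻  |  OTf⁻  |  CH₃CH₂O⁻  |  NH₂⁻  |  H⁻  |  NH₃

Leaving-group ability tracks the stability of the departed species; conjugate-acid pKₐ is the usual yardstick (lower pKₐ → better LG).
OTf⁻: pKₐ(CF₃SO₃H (triflic acid)) ≈ -14 — charge spread over three oxygens and a CF₃ group; the premier leaving group in synthesis
ONs⁻: pKₐ(p-O₂NC₆H₄SO₃H) ≈ -3.5
CF₃COO⁻: pKₐ(CF₃COOH) ≈ 0.2 — strongly electron-withdrawing CF₃ stabilises the carboxylate
NH₃: pKₐ(NH₄⁺) ≈ 9.2 — neutral but moderately basic; leaves from R–NH₃⁺
CH₃CH₂O⁻: pKₐ(CH₃CH₂OH) ≈ 16 — strong base; alkoxides do not leave unassisted
H⁻: pKₐ(H₂) ≈ 36
NH₂⁻: pKₐ(NH₃) ≈ 38 — extremely strong base; never a leaving group

OTf⁻ > ONs⁻ > CF₃COO⁻ > NH₃ > CH₃CH₂O⁻ > H⁻ > NH₂⁻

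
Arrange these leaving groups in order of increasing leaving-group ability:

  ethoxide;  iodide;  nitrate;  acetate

A good leaving group is a weak base: the lower the pKₐ of its conjugate acid, the more readily it departs.
iodide: pKₐ(HI) ≈ -10 — large, highly polarisable; very weak base
nitrate: pKₐ(HNO₃) ≈ -1.3
acetate: pKₐ(CH₃COOH) ≈ 4.8 — resonance-stabilised but still a weak base
ethoxide: pKₐ(CH₃CH₂OH) ≈ 16 — strong base; alkoxides do not leave unassisted
Listed from poorest to best leaving group as asked.

ethoxide < acetate < nitrate < iodide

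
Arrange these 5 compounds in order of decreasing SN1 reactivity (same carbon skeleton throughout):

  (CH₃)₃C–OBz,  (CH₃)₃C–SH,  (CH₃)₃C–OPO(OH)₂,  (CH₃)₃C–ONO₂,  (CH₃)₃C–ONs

(CH₃)₃C–ONs > (CH₃)₃C–ONO₂ > (CH₃)₃C–OPO(OH)₂ > (CH₃)₃C–OBz > (CH₃)₃C–SH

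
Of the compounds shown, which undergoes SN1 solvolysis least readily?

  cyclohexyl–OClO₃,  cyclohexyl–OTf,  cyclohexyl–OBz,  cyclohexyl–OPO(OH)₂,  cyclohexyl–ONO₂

The skeletons are identical, so relative rate is governed entirely by leaving-group ability.
Rank by basicity of the departing species: weakest base leaves most easily.
cyclohexyl–OTf loses OTf⁻: pKₐ(CF₃SO₃H (triflic acid)) ≈ -14
cyclohexyl–OClO₃ loses ClO₄⁻: pKₐ(HClO₄) ≈ -10
cyclohexyl–ONO₂ loses NO₃⁻: pKₐ(HNO₃) ≈ -1.3
cyclohexyl–OPO(OH)₂ loses H₂PO₄⁻: pKₐ(H₃PO₄) ≈ 2.1
cyclohexyl–OBz loses PhCOO⁻: pKₐ(C₆H₅COOH) ≈ 4.2

cyclohexyl–OBz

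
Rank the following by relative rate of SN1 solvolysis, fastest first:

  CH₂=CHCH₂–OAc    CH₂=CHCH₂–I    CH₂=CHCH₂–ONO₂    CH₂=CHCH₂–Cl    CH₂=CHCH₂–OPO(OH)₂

CH₂=CHCH₂–I > CH₂=CHCH₂–Cl > CH₂=CHCH₂–ONO₂ > CH₂=CHCH₂–OPO(OH)₂ > CH₂=CHCH₂–OAc

Same R in every case — rank the leaving groups.
Rank by basicity of the departing species: weakest base leaves most easily.
CH₂=CHCH₂–I loses I⁻: pKₐ(HI) ≈ -10
CH₂=CHCH₂–Cl loses Cl⁻: pKₐ(HCl) ≈ -7
CH₂=CHCH₂–ONO₂ loses NO₃⁻: pKₐ(HNO₃) ≈ -1.3
CH₂=CHCH₂–OPO(OH)₂ loses H₂PO₄⁻: pKₐ(H₃PO₄) ≈ 2.1
CH₂=CHCH₂–OAc loses AcO⁻: pKₐ(CH₃COOH) ≈ 4.8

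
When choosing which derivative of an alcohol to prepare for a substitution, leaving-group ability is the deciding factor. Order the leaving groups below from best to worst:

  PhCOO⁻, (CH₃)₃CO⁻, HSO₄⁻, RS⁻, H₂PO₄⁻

Leaving-group ability tracks the stability of the departed species; conjugate-acid pKₐ is the usual yardstick (lower pKₐ → better LG).
HSO₄⁻: pKₐ(H₂SO₄) ≈ -3
H₂PO₄⁻: pKₐ(H₃PO₄) ≈ 2.1
PhCOO⁻: pKₐ(C₆H₅COOH) ≈ 4.2
RS⁻: pKₐ(RSH (a thiol)) ≈ 10.5
(CH₃)₃CO⁻: pKₐ(t-BuOH) ≈ 18

HSO₄⁻ > H₂PO₄⁻ > PhCOO⁻ > RS⁻ > (CH₃)₃CO⁻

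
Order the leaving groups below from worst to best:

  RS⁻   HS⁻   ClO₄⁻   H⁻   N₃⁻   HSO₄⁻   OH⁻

A good leaving group is a weak base: the lower the pKₐ of its conjugate acid, the more readily it departs.
ClO₄⁻: pKₐ(HClO₄) ≈ -10 — extremely weak base; rarely used for safety reasons
HSO₄⁻: pKₐ(H₂SO₄) ≈ -3 — conjugate base of a strong mineral acid
N₃⁻: pKₐ(HN₃) ≈ 4.7 — linear, resonance-stabilised
HS⁻: pKₐ(H₂S) ≈ 7 — larger and more polarisable than the oxygen analogue
RS⁻: pKₐ(RSH (a thiol)) ≈ 10.5 — moderately basic; rarely leaves without activation
OH⁻: pKₐ(H₂O) ≈ 15.7 — strong base; essentially never leaves without prior activation
H⁻: pKₐ(H₂) ≈ 36
Listed from poorest to best leaving group as asked.

H⁻ < OH⁻ < RS⁻ < HS⁻ < N₃⁻ < HSO₄⁻ < ClO₄⁻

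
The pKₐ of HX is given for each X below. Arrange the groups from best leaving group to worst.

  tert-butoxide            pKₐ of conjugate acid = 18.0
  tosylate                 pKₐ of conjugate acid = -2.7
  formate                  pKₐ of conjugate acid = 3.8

tosylate > formate > tert-butoxide

Lower conjugate-acid pKₐ ⇒ weaker base ⇒ better leaving group.
Sorting by the given values: tosylate (-2.7), formate (3.8), tert-butoxide (18.0).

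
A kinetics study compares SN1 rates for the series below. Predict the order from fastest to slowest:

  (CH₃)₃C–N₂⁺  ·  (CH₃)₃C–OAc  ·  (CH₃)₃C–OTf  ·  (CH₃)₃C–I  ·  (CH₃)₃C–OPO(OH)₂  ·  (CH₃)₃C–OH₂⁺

(CH₃)₃C–N₂⁺ > (CH₃)₃C–OTf > (CH₃)₃C–I > (CH₃)₃C–OH₂⁺ > (CH₃)₃C–OPO(OH)₂ > (CH₃)₃C–OAc

Same R in every case — rank the leaving groups.
A good leaving group is a weak base: the lower the pKₐ of its conjugate acid, the more readily it departs.
(CH₃)₃C–N₂⁺ loses N₂: no meaningful conjugate acid; N₂ departs as an exceptionally stable neutral molecule
(CH₃)₃C–OTf loses OTf⁻: pKₐ(CF₃SO₃H (triflic acid)) ≈ -14
(CH₃)₃C–I loses I⁻: pKₐ(HI) ≈ -10
(CH₃)₃C–OH₂⁺ loses H₂O: pKₐ(H₃O⁺) ≈ -1.7
(CH₃)₃C–OPO(OH)₂ loses H₂PO₄⁻: pKₐ(H₃PO₄) ≈ 2.1
(CH₃)₃C–OAc loses AcO⁻: pKₐ(CH₃COOH) ≈ 4.8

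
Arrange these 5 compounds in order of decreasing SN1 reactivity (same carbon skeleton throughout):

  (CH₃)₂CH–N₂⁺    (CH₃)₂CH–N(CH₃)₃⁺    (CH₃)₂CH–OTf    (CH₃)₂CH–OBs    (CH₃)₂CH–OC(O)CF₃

(CH₃)₂CH–N₂⁺ > (CH₃)₂CH–OTf > (CH₃)₂CH–OBs > (CH₃)₂CH–OC(O)CF₃ > (CH₃)₂CH–N(CH₃)₃⁺

With the same alkyl group throughout, only the leaving group differentiates the rates.
Leaving-group ability tracks the stability of the departed species; conjugate-acid pKₐ is the usual yardstick (lower pKₐ → better LG).
(CH₃)₂CH–N₂⁺ loses N₂: no meaningful conjugate acid; N₂ departs as an exceptionally stable neutral molecule
(CH₃)₂CH–OTf loses OTf⁻: pKₐ(CF₃SO₃H (triflic acid)) ≈ -14
(CH₃)₂CH–OBs loses OBs⁻: pKₐ(p-BrC₆H₄SO₃H) ≈ -2.8
(CH₃)₂CH–OC(O)CF₃ loses CF₃COO⁻: pKₐ(CF₃COOH) ≈ 0.2
(CH₃)₂CH–N(CH₃)₃⁺ loses NR'₃: pKₐ(R'₃NH⁺) ≈ 10.7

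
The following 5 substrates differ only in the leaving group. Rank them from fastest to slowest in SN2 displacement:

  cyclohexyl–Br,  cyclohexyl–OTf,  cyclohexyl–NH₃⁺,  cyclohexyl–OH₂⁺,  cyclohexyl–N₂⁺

The skeletons are identical, so relative rate is governed entirely by leaving-group ability.
Leaving-group ability tracks the stability of the departed species; conjugate-acid pKₐ is the usual yardstick (lower pKₐ → better LG).
cyclohexyl–N₂⁺ loses N₂: no meaningful conjugate acid; N₂ departs as an exceptionally stable neutral molecule
cyclohexyl–OTf loses OTf⁻: pKₐ(CF₃SO₃H (triflic acid)) ≈ -14
cyclohexyl–Br loses Br⁻: pKₐ(HBr) ≈ -9
cyclohexyl–OH₂⁺ loses H₂O: pKₐ(H₃O⁺) ≈ -1.7
cyclohexyl–NH₃⁺ loses NH₃: pKₐ(NH₄⁺) ≈ 9.2

cyclohexyl–N₂⁺ > cyclohexyl–OTf > cyclohexyl–Br > cyclohexyl–OH₂⁺ > cyclohexyl–NH₃⁺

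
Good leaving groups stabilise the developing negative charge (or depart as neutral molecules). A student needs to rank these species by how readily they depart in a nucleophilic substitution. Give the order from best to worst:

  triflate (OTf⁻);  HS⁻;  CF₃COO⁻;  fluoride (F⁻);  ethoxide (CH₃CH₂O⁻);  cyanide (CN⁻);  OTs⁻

A good leaving group is a weak base: the lower the pKₐ of its conjugate acid, the more readily it departs.
triflate (OTf⁻): pKₐ(CF₃SO₃H (triflic acid)) ≈ -14 — charge spread over three oxygens and a CF₃ group; the premier leaving group in synthesis
OTs⁻: pKₐ(p-CH₃C₆H₄SO₃H (TsOH)) ≈ -2.8 — resonance-delocalised arenesulfonate
CF₃COO⁻: pKₐ(CF₃COOH) ≈ 0.2 — strongly electron-withdrawing CF₃ stabilises the carboxylate
fluoride (F⁻): pKₐ(HF) ≈ 3.2 — small and strongly basic; the poor halide leaving group
HS⁻: pKₐ(H₂S) ≈ 7 — larger and more polarisable than the oxygen analogue
cyanide (CN⁻): pKₐ(HCN) ≈ 9.2 — sp carbon stabilises the charge somewhat, but still a poor LG
ethoxide (CH₃CH₂O⁻): pKₐ(CH₃CH₂OH) ≈ 16 — strong base; alkoxides do not leave unassisted

triflate (OTf⁻) > OTs⁻ > CF₃COO⁻ > fluoride (F⁻) > HS⁻ > cyanide (CN⁻) > ethoxide (CH₃CH₂O⁻)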